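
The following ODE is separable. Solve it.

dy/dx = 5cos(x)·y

Separating variables and integrating:
ln|y| = 5sin(x) + C

General solution: y = Ce^(5sin(x))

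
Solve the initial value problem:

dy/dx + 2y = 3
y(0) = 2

General solution: y = 3/2 + Ce^(-2x)
Applying y(0) = 2: C = 2 - 3/2 = 1/2
Particular solution: y = 3/2 + (1/2)e^(-2x)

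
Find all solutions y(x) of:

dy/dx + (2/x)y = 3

Using integrating factor method:

General solution: y = x + Cx^(-2)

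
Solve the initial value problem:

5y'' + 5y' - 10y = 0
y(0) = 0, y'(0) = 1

General solution: y = C₁e^x + C₂e^(-2x)
Applying ICs: C₁ = 1/3, C₂ = -1/3
Particular solution: y = (1/3)e^x - (1/3)e^(-2x)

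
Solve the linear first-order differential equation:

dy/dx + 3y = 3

Using integrating factor method:

General solution: y = 1 + Ce^(-3x)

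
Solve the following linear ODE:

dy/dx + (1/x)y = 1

Using integrating factor method:

General solution: y = (1/2)x + C/x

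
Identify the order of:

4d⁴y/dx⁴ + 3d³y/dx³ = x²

The order is 4 (highest derivative is of order 4).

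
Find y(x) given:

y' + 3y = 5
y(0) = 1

General solution: y = 5/3 + Ce^(-3x)
Applying y(0) = 1: C = 1 - 5/3 = -2/3
Particular solution: y = 5/3 - (2/3)e^(-3x)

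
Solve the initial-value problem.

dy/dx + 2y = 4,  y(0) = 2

General solution: y = 2 + Ce^(-2x)
Applying y(0) = 2: C = 2 - 2 = 0
Particular solution: y = 2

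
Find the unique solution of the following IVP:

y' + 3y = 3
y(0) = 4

General solution: y = 1 + Ce^(-3x)
Applying y(0) = 4: C = 4 - 1 = 3
Particular solution: y = 1 + 3e^(-3x)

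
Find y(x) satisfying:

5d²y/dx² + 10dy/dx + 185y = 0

Characteristic equation: 5r² + 10r + 185 = 0
Divide by 5: r² + 2r + 37 = 0
Roots: r = -1 ± 6i (complex conjugates)
General solution: y = e^(-x)(C₁cos(6x) + C₂sin(6x))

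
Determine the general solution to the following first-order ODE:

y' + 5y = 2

Using integrating factor method:

General solution: y = 2/5 + Ce^(-5x)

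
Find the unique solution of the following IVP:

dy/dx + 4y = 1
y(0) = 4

General solution: y = 1/4 + Ce^(-4x)
Applying y(0) = 4: C = 4 - 1/4 = 15/4
Particular solution: y = 1/4 + (15/4)e^(-4x)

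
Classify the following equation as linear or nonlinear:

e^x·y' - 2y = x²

Linear (y and its derivatives appear to the first power only, no products of y terms)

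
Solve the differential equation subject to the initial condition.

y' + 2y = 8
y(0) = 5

General solution: y = 4 + Ce^(-2x)
Applying y(0) = 5: C = 5 - 4 = 1
Particular solution: y = 4 + e^(-2x)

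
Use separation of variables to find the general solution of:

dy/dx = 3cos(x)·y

Separating variables and integrating:
ln|y| = 3sin(x) + C

General solution: y = Ce^(3sin(x))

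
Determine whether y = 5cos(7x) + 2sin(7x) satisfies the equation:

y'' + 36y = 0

Verification:
y'' = -245cos(7x) - 98sin(7x)
y'' + 36y ≠ 0 (frequency mismatch: got 49 instead of 36)

No, it is not a solution.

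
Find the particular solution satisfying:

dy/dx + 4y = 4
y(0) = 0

General solution: y = 1 + Ce^(-4x)
Applying y(0) = 0: C = 0 - 1 = -1
Particular solution: y = 1 - e^(-4x)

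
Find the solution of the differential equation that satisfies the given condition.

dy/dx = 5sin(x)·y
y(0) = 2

General solution: y = Ce^(-5cos(x))
Applying IC y(0) = 2:
Particular solution: y = 2e^(5(1-cos(x)))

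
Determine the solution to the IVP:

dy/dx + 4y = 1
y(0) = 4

General solution: y = 1/4 + Ce^(-4x)
Applying y(0) = 4: C = 4 - 1/4 = 15/4
Particular solution: y = 1/4 + (15/4)e^(-4x)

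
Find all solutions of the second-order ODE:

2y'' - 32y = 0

Characteristic equation: 2r² - 32 = 0
Divide by 2: r² - 16 = 0
Roots: r = 4, -4 (distinct real)
General solution: y = C₁e^(4x) + C₂e^(-4x)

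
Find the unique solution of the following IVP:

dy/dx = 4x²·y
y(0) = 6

General solution: y = Ce^(4x³/3)
Applying IC y(0) = 6:
Particular solution: y = 6e^(4x³/3)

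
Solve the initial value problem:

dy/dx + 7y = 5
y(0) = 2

General solution: y = 5/7 + Ce^(-7x)
Applying y(0) = 2: C = 2 - 5/7 = 9/7
Particular solution: y = 5/7 + (9/7)e^(-7x)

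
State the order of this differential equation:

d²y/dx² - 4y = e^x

The order is 2 (highest derivative is of order 2).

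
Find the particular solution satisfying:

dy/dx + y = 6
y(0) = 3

General solution: y = 6 + Ce^(-x)
Applying y(0) = 3: C = 3 - 6 = -3
Particular solution: y = 6 - 3e^(-x)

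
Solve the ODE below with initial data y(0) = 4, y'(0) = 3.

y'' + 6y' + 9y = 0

General solution: y = (C₁ + C₂x)e^(-3x)
Repeated root r = -3
Applying ICs: C₁ = 4, C₂ = 15
Particular solution: y = (4 + 15x)e^(-3x)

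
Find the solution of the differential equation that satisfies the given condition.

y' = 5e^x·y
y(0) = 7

General solution: y = Ce^(5e^x)
Applying IC y(0) = 7:
Particular solution: y = 7e^(5(e^x - 1))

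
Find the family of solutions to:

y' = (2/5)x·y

Separating variables and integrating:
ln|y| = x^2/5 + C

General solution: y = Ce^(x^2/5)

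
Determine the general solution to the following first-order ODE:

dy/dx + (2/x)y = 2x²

Using integrating factor method:

General solution: y = (2/5)x^3 + Cx^(-2)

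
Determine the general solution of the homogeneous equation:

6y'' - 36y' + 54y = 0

Characteristic equation: 6r² - 36r + 54 = 0
Divide by 6: r² - 6r + 9 = 0
Factored: (r - 3)² = 0
Repeated root: r = 3
General solution: y = (C₁ + C₂x)e^(3x)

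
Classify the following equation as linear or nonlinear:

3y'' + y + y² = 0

Nonlinear (y² term)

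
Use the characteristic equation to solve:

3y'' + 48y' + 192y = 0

Characteristic equation: 3r² + 48r + 192 = 0
Divide by 3: r² + 16r + 64 = 0
Factored: (r + 8)² = 0
Repeated root: r = -8
General solution: y = (C₁ + C₂x)e^(-8x)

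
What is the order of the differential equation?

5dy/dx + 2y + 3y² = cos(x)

The order is 1 (highest derivative is of order 1).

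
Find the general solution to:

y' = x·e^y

Separating variables and integrating:
-e^(-y) = x²/2 + C

General solution: y = -ln(C - x²/2)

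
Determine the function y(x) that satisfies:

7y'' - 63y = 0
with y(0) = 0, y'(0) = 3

General solution: y = C₁e^(3x) + C₂e^(-3x)
Applying ICs: C₁ = 1/2, C₂ = -1/2
Particular solution: y = (1/2)e^(3x) - (1/2)e^(-3x)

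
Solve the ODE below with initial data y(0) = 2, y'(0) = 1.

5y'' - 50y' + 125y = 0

General solution: y = (C₁ + C₂x)e^(5x)
Repeated root r = 5
Applying ICs: C₁ = 2, C₂ = -9
Particular solution: y = (2 - 9x)e^(5x)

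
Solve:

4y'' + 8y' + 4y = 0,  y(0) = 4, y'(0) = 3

General solution: y = (C₁ + C₂x)e^(-x)
Repeated root r = -1
Applying ICs: C₁ = 4, C₂ = 7
Particular solution: y = (4 + 7x)e^(-x)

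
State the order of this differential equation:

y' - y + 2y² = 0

The order is 1 (highest derivative is of order 1).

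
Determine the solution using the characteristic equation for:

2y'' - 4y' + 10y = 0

Characteristic equation: 2r² - 4r + 10 = 0
Divide by 2: r² - 2r + 5 = 0
Roots: r = 1 ± 2i (complex conjugates)
General solution: y = e^x(C₁cos(2x) + C₂sin(2x))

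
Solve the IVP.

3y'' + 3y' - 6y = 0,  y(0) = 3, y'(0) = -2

General solution: y = C₁e^x + C₂e^(-2x)
Applying ICs: C₁ = 4/3, C₂ = 5/3
Particular solution: y = (4/3)e^x + (5/3)e^(-2x)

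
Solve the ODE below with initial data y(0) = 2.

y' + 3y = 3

General solution: y = 1 + Ce^(-3x)
Applying y(0) = 2: C = 2 - 1 = 1
Particular solution: y = 1 + e^(-3x)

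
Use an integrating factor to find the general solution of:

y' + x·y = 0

Using integrating factor method:

General solution: y = Ce^(-x^2/2)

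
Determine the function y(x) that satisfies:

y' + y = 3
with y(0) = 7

General solution: y = 3 + Ce^(-x)
Applying y(0) = 7: C = 7 - 3 = 4
Particular solution: y = 3 + 4e^(-x)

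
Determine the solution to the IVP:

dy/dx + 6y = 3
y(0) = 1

General solution: y = 1/2 + Ce^(-6x)
Applying y(0) = 1: C = 1 - 1/2 = 1/2
Particular solution: y = 1/2 + (1/2)e^(-6x)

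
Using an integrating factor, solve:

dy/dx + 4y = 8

Using integrating factor method:

General solution: y = 2 + Ce^(-4x)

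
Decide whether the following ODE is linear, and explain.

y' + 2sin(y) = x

Nonlinear (sin(y) is nonlinear in y)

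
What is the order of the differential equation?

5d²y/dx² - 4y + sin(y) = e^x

The order is 2 (highest derivative is of order 2).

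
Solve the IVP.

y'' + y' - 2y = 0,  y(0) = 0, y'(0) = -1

General solution: y = C₁e^x + C₂e^(-2x)
Applying ICs: C₁ = -1/3, C₂ = 1/3
Particular solution: y = -(1/3)e^x + (1/3)e^(-2x)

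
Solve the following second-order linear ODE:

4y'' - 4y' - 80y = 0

Characteristic equation: 4r² - 4r - 80 = 0
Divide by 4: r² - r - 20 = 0
Roots: r = 5, -4 (distinct real)
General solution: y = C₁e^(5x) + C₂e^(-4x)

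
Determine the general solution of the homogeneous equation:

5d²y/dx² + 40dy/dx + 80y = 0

Characteristic equation: 5r² + 40r + 80 = 0
Divide by 5: r² + 8r + 16 = 0
Factored: (r + 4)² = 0
Repeated root: r = -4
General solution: y = (C₁ + C₂x)e^(-4x)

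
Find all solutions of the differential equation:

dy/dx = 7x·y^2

Separating variables and integrating:
-1/y = 7x^2/2 + C

General solution: y^-1 = (-7/2)x^2 + C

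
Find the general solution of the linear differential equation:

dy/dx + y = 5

Using integrating factor method:

General solution: y = 5 + Ce^(-x)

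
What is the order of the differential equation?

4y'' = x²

The order is 2 (highest derivative is of order 2).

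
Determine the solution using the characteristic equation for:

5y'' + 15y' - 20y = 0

Characteristic equation: 5r² + 15r - 20 = 0
Divide by 5: r² + 3r - 4 = 0
Roots: r = 1, -4 (distinct real)
General solution: y = C₁e^x + C₂e^(-4x)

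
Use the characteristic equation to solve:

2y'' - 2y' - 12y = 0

Characteristic equation: 2r² - 2r - 12 = 0
Divide by 2: r² - r - 6 = 0
Roots: r = 3, -2 (distinct real)
General solution: y = C₁e^(3x) + C₂e^(-2x)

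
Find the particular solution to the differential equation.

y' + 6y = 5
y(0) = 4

General solution: y = 5/6 + Ce^(-6x)
Applying y(0) = 4: C = 4 - 5/6 = 19/6
Particular solution: y = 5/6 + (19/6)e^(-6x)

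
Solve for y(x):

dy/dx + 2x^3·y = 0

Using integrating factor method:

General solution: y = Ce^(-x^4/2)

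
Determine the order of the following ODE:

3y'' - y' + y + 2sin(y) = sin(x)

The order is 2 (highest derivative is of order 2).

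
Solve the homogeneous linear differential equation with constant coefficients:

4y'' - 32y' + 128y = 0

Characteristic equation: 4r² - 32r + 128 = 0
Divide by 4: r² - 8r + 32 = 0
Roots: r = 4 ± 4i (complex conjugates)
General solution: y = e^(4x)(C₁cos(4x) + C₂sin(4x))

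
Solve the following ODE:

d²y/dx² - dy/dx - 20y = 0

Characteristic equation: r² - r - 20 = 0
Roots: r = 5, -4 (distinct real)
General solution: y = C₁e^(5x) + C₂e^(-4x)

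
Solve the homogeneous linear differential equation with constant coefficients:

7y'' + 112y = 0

Characteristic equation: 7r² + 112 = 0
Divide by 7: r² + 16 = 0
Roots: r = ±4i (complex conjugates)
General solution: y = C₁cos(4x) + C₂sin(4x)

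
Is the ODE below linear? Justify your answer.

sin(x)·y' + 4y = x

Yes. Linear (y and its derivatives appear to the first power only, no products of y terms)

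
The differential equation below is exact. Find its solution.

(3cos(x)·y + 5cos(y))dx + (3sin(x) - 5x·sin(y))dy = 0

Verify exactness: ∂M/∂y = ∂N/∂x ✓
Find F(x,y) such that ∂F/∂x = M, ∂F/∂y = N
Solution: 3sin(x)·y + 5x·cos(y) = C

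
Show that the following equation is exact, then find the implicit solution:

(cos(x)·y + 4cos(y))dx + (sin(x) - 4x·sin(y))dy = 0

Verify exactness: ∂M/∂y = ∂N/∂x ✓
Find F(x,y) such that ∂F/∂x = M, ∂F/∂y = N
Solution: sin(x)·y + 4x·cos(y) = C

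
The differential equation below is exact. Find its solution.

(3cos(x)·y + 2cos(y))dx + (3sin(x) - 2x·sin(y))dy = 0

Verify exactness: ∂M/∂y = ∂N/∂x ✓
Find F(x,y) such that ∂F/∂x = M, ∂F/∂y = N
Solution: 3sin(x)·y + 2x·cos(y) = C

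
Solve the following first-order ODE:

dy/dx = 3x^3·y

Separating variables and integrating:
ln|y| = 3x^4/4 + C

General solution: y = Ce^(3x^4/4)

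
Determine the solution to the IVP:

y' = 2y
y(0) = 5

General solution: y = Ce^(2x)
Applying IC y(0) = 5:
Particular solution: y = 5e^(2x)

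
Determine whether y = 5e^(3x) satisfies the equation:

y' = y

Verification:
y = 5e^(3x)
y' = 15e^(3x)
But y = 5e^(3x)
y' ≠ y — the derivative does not match

No, it is not a solution.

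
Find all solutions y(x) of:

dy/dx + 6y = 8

Using integrating factor method:

General solution: y = 4/3 + Ce^(-6x)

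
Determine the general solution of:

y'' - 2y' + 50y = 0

Characteristic equation: r² - 2r + 50 = 0
Roots: r = 1 ± 7i (complex conjugates)
General solution: y = e^x(C₁cos(7x) + C₂sin(7x))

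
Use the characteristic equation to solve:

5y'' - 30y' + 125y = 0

Characteristic equation: 5r² - 30r + 125 = 0
Divide by 5: r² - 6r + 25 = 0
Roots: r = 3 ± 4i (complex conjugates)
General solution: y = e^(3x)(C₁cos(4x) + C₂sin(4x))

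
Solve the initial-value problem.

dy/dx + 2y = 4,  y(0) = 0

General solution: y = 2 + Ce^(-2x)
Applying y(0) = 0: C = 0 - 2 = -2
Particular solution: y = 2 - 2e^(-2x)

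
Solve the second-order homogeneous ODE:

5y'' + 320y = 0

Characteristic equation: 5r² + 320 = 0
Divide by 5: r² + 64 = 0
Roots: r = ±8i (complex conjugates)
General solution: y = C₁cos(8x) + C₂sin(8x)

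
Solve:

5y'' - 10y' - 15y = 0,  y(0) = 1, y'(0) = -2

General solution: y = C₁e^(3x) + C₂e^(-x)
Applying ICs: C₁ = -1/4, C₂ = 5/4
Particular solution: y = -(1/4)e^(3x) + (5/4)e^(-x)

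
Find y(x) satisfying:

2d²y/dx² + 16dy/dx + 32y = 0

Characteristic equation: 2r² + 16r + 32 = 0
Divide by 2: r² + 8r + 16 = 0
Factored: (r + 4)² = 0
Repeated root: r = -4
General solution: y = (C₁ + C₂x)e^(-4x)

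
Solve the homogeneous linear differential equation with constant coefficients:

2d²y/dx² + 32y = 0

Characteristic equation: 2r² + 32 = 0
Divide by 2: r² + 16 = 0
Roots: r = ±4i (complex conjugates)
General solution: y = C₁cos(4x) + C₂sin(4x)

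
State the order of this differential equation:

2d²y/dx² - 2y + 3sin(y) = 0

The order is 2 (highest derivative is of order 2).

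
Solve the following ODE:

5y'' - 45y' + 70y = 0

Characteristic equation: 5r² - 45r + 70 = 0
Divide by 5: r² - 9r + 14 = 0
Roots: r = 2, 7 (distinct real)
General solution: y = C₁e^(2x) + C₂e^(7x)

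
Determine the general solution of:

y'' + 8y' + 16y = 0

Characteristic equation: r² + 8r + 16 = 0
Factored: (r + 4)² = 0
Repeated root: r = -4
General solution: y = (C₁ + C₂x)e^(-4x)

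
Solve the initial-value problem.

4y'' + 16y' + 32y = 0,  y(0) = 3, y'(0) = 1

General solution: y = e^(-2x)(C₁cos(2x) + C₂sin(2x))
Complex roots r = -2 ± 2i
Applying ICs: C₁ = 3, C₂ = 7/2
Particular solution: y = e^(-2x)(3cos(2x) + (7/2)sin(2x))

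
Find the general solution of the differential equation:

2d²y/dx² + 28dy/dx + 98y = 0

Characteristic equation: 2r² + 28r + 98 = 0
Divide by 2: r² + 14r + 49 = 0
Factored: (r + 7)² = 0
Repeated root: r = -7
General solution: y = (C₁ + C₂x)e^(-7x)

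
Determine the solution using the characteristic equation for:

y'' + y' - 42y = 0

Characteristic equation: r² + r - 42 = 0
Roots: r = 6, -7 (distinct real)
General solution: y = C₁e^(6x) + C₂e^(-7x)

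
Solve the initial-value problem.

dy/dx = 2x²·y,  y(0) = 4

General solution: y = Ce^(2x³/3)
Applying IC y(0) = 4:
Particular solution: y = 4e^(2x³/3)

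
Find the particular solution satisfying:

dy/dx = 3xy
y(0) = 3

General solution: y = Ce^(3x²/2)
Applying IC y(0) = 3:
Particular solution: y = 3e^(3x²/2)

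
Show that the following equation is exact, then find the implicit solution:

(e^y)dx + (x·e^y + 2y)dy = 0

Verify exactness: ∂M/∂y = ∂N/∂x ✓
Find F(x,y) such that ∂F/∂x = M, ∂F/∂y = N
Solution: x·e^y + y² = C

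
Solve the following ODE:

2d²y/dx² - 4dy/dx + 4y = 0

Characteristic equation: 2r² - 4r + 4 = 0
Divide by 2: r² - 2r + 2 = 0
Roots: r = 1 ± i (complex conjugates)
General solution: y = e^x(C₁cos(x) + C₂sin(x))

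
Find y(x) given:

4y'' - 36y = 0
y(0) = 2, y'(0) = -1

General solution: y = C₁e^(3x) + C₂e^(-3x)
Applying ICs: C₁ = 5/6, C₂ = 7/6
Particular solution: y = (5/6)e^(3x) + (7/6)e^(-3x)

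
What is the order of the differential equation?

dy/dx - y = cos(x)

The order is 1 (highest derivative is of order 1).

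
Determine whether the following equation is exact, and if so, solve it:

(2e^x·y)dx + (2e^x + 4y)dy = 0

Verify exactness: ∂M/∂y = ∂N/∂x ✓
Find F(x,y) such that ∂F/∂x = M, ∂F/∂y = N
Solution: 2e^x·y + 2y² = C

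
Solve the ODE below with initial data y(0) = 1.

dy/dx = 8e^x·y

General solution: y = Ce^(8e^x)
Applying IC y(0) = 1:
Particular solution: y = e^(8(e^x - 1))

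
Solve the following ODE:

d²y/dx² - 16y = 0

Characteristic equation: r² - 16 = 0
Roots: r = 4, -4 (distinct real)
General solution: y = C₁e^(4x) + C₂e^(-4x)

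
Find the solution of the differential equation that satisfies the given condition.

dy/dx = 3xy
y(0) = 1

General solution: y = Ce^(3x²/2)
Applying IC y(0) = 1:
Particular solution: y = e^(3x²/2)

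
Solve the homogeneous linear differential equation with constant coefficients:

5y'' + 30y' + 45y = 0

Characteristic equation: 5r² + 30r + 45 = 0
Divide by 5: r² + 6r + 9 = 0
Factored: (r + 3)² = 0
Repeated root: r = -3
General solution: y = (C₁ + C₂x)e^(-3x)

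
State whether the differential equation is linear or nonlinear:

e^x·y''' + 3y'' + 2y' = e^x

Linear (y and its derivatives appear to the first power only, no products of y terms)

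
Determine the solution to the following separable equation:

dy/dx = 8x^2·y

Separating variables and integrating:
ln|y| = 8x^3/3 + C

General solution: y = Ce^(8x^3/3)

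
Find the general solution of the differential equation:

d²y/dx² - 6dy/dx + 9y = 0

Characteristic equation: r² - 6r + 9 = 0
Factored: (r - 3)² = 0
Repeated root: r = 3
General solution: y = (C₁ + C₂x)e^(3x)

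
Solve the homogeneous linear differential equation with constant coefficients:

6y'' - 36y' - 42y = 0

Characteristic equation: 6r² - 36r - 42 = 0
Divide by 6: r² - 6r - 7 = 0
Roots: r = 7, -1 (distinct real)
General solution: y = C₁e^(7x) + C₂e^(-x)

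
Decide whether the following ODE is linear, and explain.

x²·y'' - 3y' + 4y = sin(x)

Linear (y and its derivatives appear to the first power only, no products of y terms)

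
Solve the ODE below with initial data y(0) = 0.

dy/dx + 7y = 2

General solution: y = 2/7 + Ce^(-7x)
Applying y(0) = 0: C = 0 - 2/7 = -2/7
Particular solution: y = 2/7 - (2/7)e^(-7x)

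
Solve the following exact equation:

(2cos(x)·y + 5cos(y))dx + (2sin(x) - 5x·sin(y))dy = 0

Verify exactness: ∂M/∂y = ∂N/∂x ✓
Find F(x,y) such that ∂F/∂x = M, ∂F/∂y = N
Solution: 2sin(x)·y + 5x·cos(y) = C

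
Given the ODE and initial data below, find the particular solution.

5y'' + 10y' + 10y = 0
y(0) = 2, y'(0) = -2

General solution: y = e^(-x)(C₁cos(x) + C₂sin(x))
Complex roots r = -1 ± i
Applying ICs: C₁ = 2, C₂ = 0
Particular solution: y = e^(-x)(2cos(x))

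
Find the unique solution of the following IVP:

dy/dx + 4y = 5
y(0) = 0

General solution: y = 5/4 + Ce^(-4x)
Applying y(0) = 0: C = 0 - 5/4 = -5/4
Particular solution: y = 5/4 - (5/4)e^(-4x)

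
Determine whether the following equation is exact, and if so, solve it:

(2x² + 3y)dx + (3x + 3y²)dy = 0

Verify exactness: ∂M/∂y = ∂N/∂x ✓
Find F(x,y) such that ∂F/∂x = M, ∂F/∂y = N
Solution: 2x³/3 + 3xy + y³ = C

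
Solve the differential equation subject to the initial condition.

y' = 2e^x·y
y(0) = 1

General solution: y = Ce^(2e^x)
Applying IC y(0) = 1:
Particular solution: y = e^(2(e^x - 1))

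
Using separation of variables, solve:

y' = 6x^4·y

Separating variables and integrating:
ln|y| = 6x^5/5 + C

General solution: y = Ce^(6x^5/5)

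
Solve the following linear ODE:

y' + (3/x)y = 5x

Using integrating factor method:

General solution: y = x^2 + Cx^(-3)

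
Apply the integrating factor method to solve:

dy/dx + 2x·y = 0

Using integrating factor method:

General solution: y = Ce^(-x^2)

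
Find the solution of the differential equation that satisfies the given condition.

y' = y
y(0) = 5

General solution: y = Ce^x
Applying IC y(0) = 5:
Particular solution: y = 5e^x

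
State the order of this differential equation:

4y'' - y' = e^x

The order is 2 (highest derivative is of order 2).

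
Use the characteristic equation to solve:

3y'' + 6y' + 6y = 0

Characteristic equation: 3r² + 6r + 6 = 0
Divide by 3: r² + 2r + 2 = 0
Roots: r = -1 ± i (complex conjugates)
General solution: y = e^(-x)(C₁cos(x) + C₂sin(x))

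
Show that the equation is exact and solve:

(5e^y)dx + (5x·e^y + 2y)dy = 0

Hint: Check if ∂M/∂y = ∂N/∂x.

Verify exactness: ∂M/∂y = ∂N/∂x ✓
Find F(x,y) such that ∂F/∂x = M, ∂F/∂y = N
Solution: 5x·e^y + y² = C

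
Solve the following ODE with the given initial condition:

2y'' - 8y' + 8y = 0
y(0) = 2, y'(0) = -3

General solution: y = (C₁ + C₂x)e^(2x)
Repeated root r = 2
Applying ICs: C₁ = 2, C₂ = -7
Particular solution: y = (2 - 7x)e^(2x)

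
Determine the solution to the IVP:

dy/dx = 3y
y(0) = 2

General solution: y = Ce^(3x)
Applying IC y(0) = 2:
Particular solution: y = 2e^(3x)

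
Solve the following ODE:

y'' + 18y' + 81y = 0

Characteristic equation: r² + 18r + 81 = 0
Factored: (r + 9)² = 0
Repeated root: r = -9
General solution: y = (C₁ + C₂x)e^(-9x)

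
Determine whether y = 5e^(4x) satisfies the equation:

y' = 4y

Verification:
y = 5e^(4x)
y' = 20e^(4x)
4y = 20e^(4x)
y' = 4y ✓

Yes, it is a solution.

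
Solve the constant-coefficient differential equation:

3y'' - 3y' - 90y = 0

Characteristic equation: 3r² - 3r - 90 = 0
Divide by 3: r² - r - 30 = 0
Roots: r = 6, -5 (distinct real)
General solution: y = C₁e^(6x) + C₂e^(-5x)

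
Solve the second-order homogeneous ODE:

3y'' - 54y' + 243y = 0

Characteristic equation: 3r² - 54r + 243 = 0
Divide by 3: r² - 18r + 81 = 0
Factored: (r - 9)² = 0
Repeated root: r = 9
General solution: y = (C₁ + C₂x)e^(9x)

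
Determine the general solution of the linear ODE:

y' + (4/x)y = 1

Using integrating factor method:

General solution: y = (1/5)x + Cx^(-4)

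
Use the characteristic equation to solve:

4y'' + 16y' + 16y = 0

Characteristic equation: 4r² + 16r + 16 = 0
Divide by 4: r² + 4r + 4 = 0
Factored: (r + 2)² = 0
Repeated root: r = -2
General solution: y = (C₁ + C₂x)e^(-2x)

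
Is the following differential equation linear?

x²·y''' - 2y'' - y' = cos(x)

Yes. Linear (y and its derivatives appear to the first power only, no products of y terms)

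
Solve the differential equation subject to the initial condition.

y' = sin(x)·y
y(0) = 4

General solution: y = Ce^(-cos(x))
Applying IC y(0) = 4:
Particular solution: y = 4e^(1-cos(x))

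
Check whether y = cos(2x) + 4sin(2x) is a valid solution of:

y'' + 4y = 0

Verification:
y'' = -4cos(2x) - 16sin(2x)
y'' + 4y = 0 ✓

Yes, it is a solution.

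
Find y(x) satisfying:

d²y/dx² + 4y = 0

Characteristic equation: r² + 4 = 0
Roots: r = ±2i (complex conjugates)
General solution: y = C₁cos(2x) + C₂sin(2x)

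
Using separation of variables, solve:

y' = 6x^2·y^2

Separating variables and integrating:
-1/y = 2x^3 + C

General solution: y^-1 = -2x^3 + C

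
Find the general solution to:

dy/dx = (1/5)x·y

Separating variables and integrating:
ln|y| = x^2/10 + C

General solution: y = Ce^(x^2/10)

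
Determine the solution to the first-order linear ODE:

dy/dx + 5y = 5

Using integrating factor method:

General solution: y = 1 + Ce^(-5x)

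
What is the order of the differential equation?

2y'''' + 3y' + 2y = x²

The order is 4 (highest derivative is of order 4).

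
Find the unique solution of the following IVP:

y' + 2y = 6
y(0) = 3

General solution: y = 3 + Ce^(-2x)
Applying y(0) = 3: C = 3 - 3 = 0
Particular solution: y = 3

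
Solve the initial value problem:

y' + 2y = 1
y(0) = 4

General solution: y = 1/2 + Ce^(-2x)
Applying y(0) = 4: C = 4 - 1/2 = 7/2
Particular solution: y = 1/2 + (7/2)e^(-2x)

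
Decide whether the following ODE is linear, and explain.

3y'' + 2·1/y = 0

Nonlinear (1/y term)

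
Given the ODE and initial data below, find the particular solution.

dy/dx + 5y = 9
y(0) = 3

General solution: y = 9/5 + Ce^(-5x)
Applying y(0) = 3: C = 3 - 9/5 = 6/5
Particular solution: y = 9/5 + (6/5)e^(-5x)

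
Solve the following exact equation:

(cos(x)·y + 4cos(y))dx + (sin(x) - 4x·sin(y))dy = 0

Verify exactness: ∂M/∂y = ∂N/∂x ✓
Find F(x,y) such that ∂F/∂x = M, ∂F/∂y = N
Solution: sin(x)·y + 4x·cos(y) = C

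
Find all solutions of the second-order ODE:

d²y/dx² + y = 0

Characteristic equation: r² + 1 = 0
Roots: r = ±i (complex conjugates)
General solution: y = C₁cos(x) + C₂sin(x)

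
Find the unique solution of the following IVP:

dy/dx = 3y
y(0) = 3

General solution: y = Ce^(3x)
Applying IC y(0) = 3:
Particular solution: y = 3e^(3x)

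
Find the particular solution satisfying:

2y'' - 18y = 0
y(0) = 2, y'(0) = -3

General solution: y = C₁e^(3x) + C₂e^(-3x)
Applying ICs: C₁ = 1/2, C₂ = 3/2
Particular solution: y = (1/2)e^(3x) + (3/2)e^(-3x)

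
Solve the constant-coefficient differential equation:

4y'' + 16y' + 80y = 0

Characteristic equation: 4r² + 16r + 80 = 0
Divide by 4: r² + 4r + 20 = 0
Roots: r = -2 ± 4i (complex conjugates)
General solution: y = e^(-2x)(C₁cos(4x) + C₂sin(4x))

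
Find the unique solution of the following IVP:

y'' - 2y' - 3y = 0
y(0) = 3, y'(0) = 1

General solution: y = C₁e^(3x) + C₂e^(-x)
Applying ICs: C₁ = 1, C₂ = 2
Particular solution: y = e^(3x) + 2e^(-x)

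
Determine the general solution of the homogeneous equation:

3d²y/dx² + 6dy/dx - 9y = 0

Characteristic equation: 3r² + 6r - 9 = 0
Divide by 3: r² + 2r - 3 = 0
Roots: r = 1, -3 (distinct real)
General solution: y = C₁e^x + C₂e^(-3x)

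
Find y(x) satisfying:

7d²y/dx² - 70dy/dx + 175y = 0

Characteristic equation: 7r² - 70r + 175 = 0
Divide by 7: r² - 10r + 25 = 0
Factored: (r - 5)² = 0
Repeated root: r = 5
General solution: y = (C₁ + C₂x)e^(5x)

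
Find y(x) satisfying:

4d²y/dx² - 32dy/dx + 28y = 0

Characteristic equation: 4r² - 32r + 28 = 0
Divide by 4: r² - 8r + 7 = 0
Roots: r = 1, 7 (distinct real)
General solution: y = C₁e^x + C₂e^(7x)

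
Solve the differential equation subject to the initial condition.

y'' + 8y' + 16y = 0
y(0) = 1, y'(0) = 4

General solution: y = (C₁ + C₂x)e^(-4x)
Repeated root r = -4
Applying ICs: C₁ = 1, C₂ = 8
Particular solution: y = (1 + 8x)e^(-4x)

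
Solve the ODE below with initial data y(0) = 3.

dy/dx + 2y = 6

General solution: y = 3 + Ce^(-2x)
Applying y(0) = 3: C = 3 - 3 = 0
Particular solution: y = 3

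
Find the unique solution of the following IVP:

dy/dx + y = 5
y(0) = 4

General solution: y = 5 + Ce^(-x)
Applying y(0) = 4: C = 4 - 5 = -1
Particular solution: y = 5 - e^(-x)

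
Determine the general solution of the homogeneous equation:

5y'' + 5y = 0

Characteristic equation: 5r² + 5 = 0
Divide by 5: r² + 1 = 0
Roots: r = ±i (complex conjugates)
General solution: y = C₁cos(x) + C₂sin(x)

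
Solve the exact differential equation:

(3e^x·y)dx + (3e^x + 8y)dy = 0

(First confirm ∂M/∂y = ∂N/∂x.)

Verify exactness: ∂M/∂y = ∂N/∂x ✓
Find F(x,y) such that ∂F/∂x = M, ∂F/∂y = N
Solution: 3e^x·y + 4y² = C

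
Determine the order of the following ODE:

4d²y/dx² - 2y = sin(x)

The order is 2 (highest derivative is of order 2).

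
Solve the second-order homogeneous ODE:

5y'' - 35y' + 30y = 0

Characteristic equation: 5r² - 35r + 30 = 0
Divide by 5: r² - 7r + 6 = 0
Roots: r = 6, 1 (distinct real)
General solution: y = C₁e^(6x) + C₂e^x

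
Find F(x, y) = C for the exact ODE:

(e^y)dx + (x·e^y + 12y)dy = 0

Verify exactness: ∂M/∂y = ∂N/∂x ✓
Find F(x,y) such that ∂F/∂x = M, ∂F/∂y = N
Solution: x·e^y + 6y² = C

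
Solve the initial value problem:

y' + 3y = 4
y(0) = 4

General solution: y = 4/3 + Ce^(-3x)
Applying y(0) = 4: C = 4 - 4/3 = 8/3
Particular solution: y = 4/3 + (8/3)e^(-3x)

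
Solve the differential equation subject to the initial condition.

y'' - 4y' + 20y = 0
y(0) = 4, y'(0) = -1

General solution: y = e^(2x)(C₁cos(4x) + C₂sin(4x))
Complex roots r = 2 ± 4i
Applying ICs: C₁ = 4, C₂ = -9/4
Particular solution: y = e^(2x)(4cos(4x) - (9/4)sin(4x))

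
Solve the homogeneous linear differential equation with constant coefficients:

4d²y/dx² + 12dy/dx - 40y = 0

Characteristic equation: 4r² + 12r - 40 = 0
Divide by 4: r² + 3r - 10 = 0
Roots: r = 2, -5 (distinct real)
General solution: y = C₁e^(2x) + C₂e^(-5x)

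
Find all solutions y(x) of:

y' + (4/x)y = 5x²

Using integrating factor method:

General solution: y = (5/7)x^3 + Cx^(-4)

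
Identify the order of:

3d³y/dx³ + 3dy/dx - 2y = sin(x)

The order is 3 (highest derivative is of order 3).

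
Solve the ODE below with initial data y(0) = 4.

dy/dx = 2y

General solution: y = Ce^(2x)
Applying IC y(0) = 4:
Particular solution: y = 4e^(2x)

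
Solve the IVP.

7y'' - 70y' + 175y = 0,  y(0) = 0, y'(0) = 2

General solution: y = (C₁ + C₂x)e^(5x)
Repeated root r = 5
Applying ICs: C₁ = 0, C₂ = 2
Particular solution: y = 2xe^(5x)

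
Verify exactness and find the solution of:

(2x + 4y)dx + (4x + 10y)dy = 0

Verify exactness: ∂M/∂y = ∂N/∂x ✓
Find F(x,y) such that ∂F/∂x = M, ∂F/∂y = N
Solution: x² + 4xy + 5y² = C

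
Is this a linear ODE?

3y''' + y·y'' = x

No. Nonlinear (y·y'' term)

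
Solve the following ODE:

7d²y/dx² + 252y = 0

Characteristic equation: 7r² + 252 = 0
Divide by 7: r² + 36 = 0
Roots: r = ±6i (complex conjugates)
General solution: y = C₁cos(6x) + C₂sin(6x)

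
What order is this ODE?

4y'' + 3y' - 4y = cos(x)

The order is 2 (highest derivative is of order 2).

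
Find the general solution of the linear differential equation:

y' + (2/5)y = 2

Using integrating factor method:

General solution: y = 5 + Ce^(-2x/5)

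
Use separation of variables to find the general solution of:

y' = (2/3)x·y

Separating variables and integrating:
ln|y| = x^2/3 + C

General solution: y = Ce^(x^2/3)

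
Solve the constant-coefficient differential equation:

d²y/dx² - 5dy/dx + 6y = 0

Characteristic equation: r² - 5r + 6 = 0
Roots: r = 3, 2 (distinct real)
General solution: y = C₁e^(3x) + C₂e^(2x)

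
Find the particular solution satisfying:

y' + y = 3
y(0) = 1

General solution: y = 3 + Ce^(-x)
Applying y(0) = 1: C = 1 - 3 = -2
Particular solution: y = 3 - 2e^(-x)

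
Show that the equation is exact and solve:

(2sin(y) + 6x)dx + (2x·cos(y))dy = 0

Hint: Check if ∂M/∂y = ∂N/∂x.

Verify exactness: ∂M/∂y = ∂N/∂x ✓
Find F(x,y) such that ∂F/∂x = M, ∂F/∂y = N
Solution: 2x·sin(y) + 3x² = C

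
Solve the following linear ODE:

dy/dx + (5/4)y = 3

Using integrating factor method:

General solution: y = 12/5 + Ce^(-5x/4)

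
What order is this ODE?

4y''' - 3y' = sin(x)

The order is 3 (highest derivative is of order 3).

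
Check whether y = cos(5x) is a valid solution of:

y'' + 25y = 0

Verification:
y'' = -25cos(5x)
y'' + 25y = 0 ✓

Yes, it is a solution.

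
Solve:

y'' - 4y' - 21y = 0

Characteristic equation: r² - 4r - 21 = 0
Roots: r = 7, -3 (distinct real)
General solution: y = C₁e^(7x) + C₂e^(-3x)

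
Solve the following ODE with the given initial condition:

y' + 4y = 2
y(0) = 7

General solution: y = 1/2 + Ce^(-4x)
Applying y(0) = 7: C = 7 - 1/2 = 13/2
Particular solution: y = 1/2 + (13/2)e^(-4x)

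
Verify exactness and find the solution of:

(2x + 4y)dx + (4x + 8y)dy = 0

Verify exactness: ∂M/∂y = ∂N/∂x ✓
Find F(x,y) such that ∂F/∂x = M, ∂F/∂y = N
Solution: x² + 4xy + 4y² = C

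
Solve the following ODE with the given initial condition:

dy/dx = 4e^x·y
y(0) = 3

General solution: y = Ce^(4e^x)
Applying IC y(0) = 3:
Particular solution: y = 3e^(4(e^x - 1))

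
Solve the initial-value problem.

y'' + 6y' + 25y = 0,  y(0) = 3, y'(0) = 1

General solution: y = e^(-3x)(C₁cos(4x) + C₂sin(4x))
Complex roots r = -3 ± 4i
Applying ICs: C₁ = 3, C₂ = 5/2
Particular solution: y = e^(-3x)(3cos(4x) + (5/2)sin(4x))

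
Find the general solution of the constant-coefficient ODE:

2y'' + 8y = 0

Characteristic equation: 2r² + 8 = 0
Divide by 2: r² + 4 = 0
Roots: r = ±2i (complex conjugates)
General solution: y = C₁cos(2x) + C₂sin(2x)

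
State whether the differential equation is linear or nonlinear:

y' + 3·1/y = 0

Nonlinear (1/y term)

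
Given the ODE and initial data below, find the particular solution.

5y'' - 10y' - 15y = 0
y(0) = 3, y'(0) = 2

General solution: y = C₁e^(3x) + C₂e^(-x)
Applying ICs: C₁ = 5/4, C₂ = 7/4
Particular solution: y = (5/4)e^(3x) + (7/4)e^(-x)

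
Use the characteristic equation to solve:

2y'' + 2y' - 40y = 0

Characteristic equation: 2r² + 2r - 40 = 0
Divide by 2: r² + r - 20 = 0
Roots: r = 4, -5 (distinct real)
General solution: y = C₁e^(4x) + C₂e^(-5x)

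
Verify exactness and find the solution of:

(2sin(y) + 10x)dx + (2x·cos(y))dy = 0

Verify exactness: ∂M/∂y = ∂N/∂x ✓
Find F(x,y) such that ∂F/∂x = M, ∂F/∂y = N
Solution: 2x·sin(y) + 5x² = C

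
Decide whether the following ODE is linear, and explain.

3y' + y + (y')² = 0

Nonlinear ((y')² term)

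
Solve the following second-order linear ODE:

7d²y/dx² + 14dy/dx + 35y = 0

Characteristic equation: 7r² + 14r + 35 = 0
Divide by 7: r² + 2r + 5 = 0
Roots: r = -1 ± 2i (complex conjugates)
General solution: y = e^(-x)(C₁cos(2x) + C₂sin(2x))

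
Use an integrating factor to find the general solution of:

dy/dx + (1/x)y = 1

Using integrating factor method:

General solution: y = (1/2)x + C/x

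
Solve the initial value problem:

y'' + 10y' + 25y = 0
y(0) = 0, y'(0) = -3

General solution: y = (C₁ + C₂x)e^(-5x)
Repeated root r = -5
Applying ICs: C₁ = 0, C₂ = -3
Particular solution: y = -3xe^(-5x)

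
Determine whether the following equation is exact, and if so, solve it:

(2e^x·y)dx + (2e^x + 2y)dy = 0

Verify exactness: ∂M/∂y = ∂N/∂x ✓
Find F(x,y) such that ∂F/∂x = M, ∂F/∂y = N
Solution: 2e^x·y + y² = C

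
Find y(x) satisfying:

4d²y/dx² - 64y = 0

Characteristic equation: 4r² - 64 = 0
Divide by 4: r² - 16 = 0
Roots: r = 4, -4 (distinct real)
General solution: y = C₁e^(4x) + C₂e^(-4x)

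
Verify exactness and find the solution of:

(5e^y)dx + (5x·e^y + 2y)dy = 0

Verify exactness: ∂M/∂y = ∂N/∂x ✓
Find F(x,y) such that ∂F/∂x = M, ∂F/∂y = N
Solution: 5x·e^y + y² = C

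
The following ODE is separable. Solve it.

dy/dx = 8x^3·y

Separating variables and integrating:
ln|y| = 2x^4 + C

General solution: y = Ce^(2x^4)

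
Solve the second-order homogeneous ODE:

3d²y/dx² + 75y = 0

Characteristic equation: 3r² + 75 = 0
Divide by 3: r² + 25 = 0
Roots: r = ±5i (complex conjugates)
General solution: y = C₁cos(5x) + C₂sin(5x)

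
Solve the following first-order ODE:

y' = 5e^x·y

Separating variables and integrating:
ln|y| = 5e^x + C

General solution: y = Ce^(5e^x)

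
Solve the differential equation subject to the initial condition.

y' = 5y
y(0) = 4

General solution: y = Ce^(5x)
Applying IC y(0) = 4:
Particular solution: y = 4e^(5x)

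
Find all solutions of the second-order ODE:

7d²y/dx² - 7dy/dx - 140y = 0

Characteristic equation: 7r² - 7r - 140 = 0
Divide by 7: r² - r - 20 = 0
Roots: r = 5, -4 (distinct real)
General solution: y = C₁e^(5x) + C₂e^(-4x)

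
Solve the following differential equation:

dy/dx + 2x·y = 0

Using integrating factor method:

General solution: y = Ce^(-x^2)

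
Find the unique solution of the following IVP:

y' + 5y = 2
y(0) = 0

General solution: y = 2/5 + Ce^(-5x)
Applying y(0) = 0: C = 0 - 2/5 = -2/5
Particular solution: y = 2/5 - (2/5)e^(-5x)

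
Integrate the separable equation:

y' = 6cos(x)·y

Separating variables and integrating:
ln|y| = 6sin(x) + C

General solution: y = Ce^(6sin(x))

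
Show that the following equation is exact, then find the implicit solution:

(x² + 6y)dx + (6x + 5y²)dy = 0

Verify exactness: ∂M/∂y = ∂N/∂x ✓
Find F(x,y) such that ∂F/∂x = M, ∂F/∂y = N
Solution: x³/3 + 6xy + 5y³/3 = C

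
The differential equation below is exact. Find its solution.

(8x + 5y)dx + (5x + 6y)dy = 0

Verify exactness: ∂M/∂y = ∂N/∂x ✓
Find F(x,y) such that ∂F/∂x = M, ∂F/∂y = N
Solution: 4x² + 5xy + 3y² = C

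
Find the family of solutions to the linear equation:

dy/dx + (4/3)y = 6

Using integrating factor method:

General solution: y = 9/2 + Ce^(-4x/3)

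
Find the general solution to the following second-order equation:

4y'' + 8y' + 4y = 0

Characteristic equation: 4r² + 8r + 4 = 0
Divide by 4: r² + 2r + 1 = 0
Factored: (r + 1)² = 0
Repeated root: r = -1
General solution: y = (C₁ + C₂x)e^(-x)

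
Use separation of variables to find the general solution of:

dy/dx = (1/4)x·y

Separating variables and integrating:
ln|y| = x^2/8 + C

General solution: y = Ce^(x^2/8)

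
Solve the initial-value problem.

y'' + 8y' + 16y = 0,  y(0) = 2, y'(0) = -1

General solution: y = (C₁ + C₂x)e^(-4x)
Repeated root r = -4
Applying ICs: C₁ = 2, C₂ = 7
Particular solution: y = (2 + 7x)e^(-4x)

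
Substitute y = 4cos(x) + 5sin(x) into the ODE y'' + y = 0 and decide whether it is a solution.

Verification:
y'' = -4cos(x) - 5sin(x)
y'' + y = 0 ✓

Yes, it is a solution.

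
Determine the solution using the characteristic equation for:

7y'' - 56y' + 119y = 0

Characteristic equation: 7r² - 56r + 119 = 0
Divide by 7: r² - 8r + 17 = 0
Roots: r = 4 ± i (complex conjugates)
General solution: y = e^(4x)(C₁cos(x) + C₂sin(x))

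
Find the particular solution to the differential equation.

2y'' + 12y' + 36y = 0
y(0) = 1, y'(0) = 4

General solution: y = e^(-3x)(C₁cos(3x) + C₂sin(3x))
Complex roots r = -3 ± 3i
Applying ICs: C₁ = 1, C₂ = 7/3
Particular solution: y = e^(-3x)(cos(3x) + (7/3)sin(3x))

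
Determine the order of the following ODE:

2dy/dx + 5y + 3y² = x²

The order is 1 (highest derivative is of order 1).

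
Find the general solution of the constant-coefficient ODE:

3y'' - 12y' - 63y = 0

Characteristic equation: 3r² - 12r - 63 = 0
Divide by 3: r² - 4r - 21 = 0
Roots: r = 7, -3 (distinct real)
General solution: y = C₁e^(7x) + C₂e^(-3x)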